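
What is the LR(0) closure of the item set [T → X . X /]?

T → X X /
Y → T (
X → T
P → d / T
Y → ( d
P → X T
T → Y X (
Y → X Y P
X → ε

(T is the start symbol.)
Start with: [T → X . X /]
  [T → X . X /] has the dot before X: add [X → . T], [X → .]
  [X → . T] has the dot before T: add [T → . X X /], [T → . Y X (]
  [T → . Y X (] has the dot before Y: add [Y → . T (], [Y → . ( d], [Y → . X Y P]
No further items can be added.

CLOSURE = { [T → . X X /], [T → . Y X (], [T → X . X /], [X → . T], [X → .], [Y → . ( d], [Y → . T (], [Y → . X Y P] }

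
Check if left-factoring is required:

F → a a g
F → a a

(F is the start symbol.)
Left-factoring is needed when two productions for the same non-terminal
share a common prefix on the right-hand side.

Productions for F:
  F → a a g
  F → a a

Found common prefix 'a a' in productions for F

Answer: Yes, F has productions with common prefix 'a a'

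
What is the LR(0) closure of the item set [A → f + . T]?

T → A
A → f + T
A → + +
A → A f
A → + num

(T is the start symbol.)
Start with: [A → f + . T]
  [A → f + . T] has the dot before T: add [T → . A]
  [T → . A] has the dot before A: add [A → . f + T], [A → . + +], [A → . A f], [A → . + num]
No further items can be added.

CLOSURE = { [A → . + +], [A → . + num], [A → . A f], [A → . f + T], [A → f + . T], [T → . A] }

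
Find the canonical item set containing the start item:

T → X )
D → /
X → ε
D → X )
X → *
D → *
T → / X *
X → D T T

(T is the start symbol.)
{ [D → . *], [D → . /], [D → . X )], [T → . / X *], [T → . X )], [T' → . T], [X → . *], [X → . D T T], [X → .] }

First, augment the grammar with T' → T
I₀ = CLOSURE({ [T' → . T] }):
  [T' → . T] has the dot before T: add [T → . X )], [T → . / X *]
  [T → . X )] has the dot before X: add [X → .], [X → . *], [X → . D T T]
  [X → . D T T] has the dot before D: add [D → . /], [D → . X )], [D → . *]
No further items can be added.

I₀ = { [D → . *], [D → . /], [D → . X )], [T → . / X *], [T → . X )], [T' → . T], [X → . *], [X → . D T T], [X → .] }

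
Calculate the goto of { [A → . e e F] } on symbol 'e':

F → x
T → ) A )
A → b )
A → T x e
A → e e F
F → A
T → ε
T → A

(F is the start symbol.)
{ [A → e . e F] }

GOTO(I, 'e') = CLOSURE({ [A → αX.β] : [A → α.Xβ] ∈ I, X = 'e' })

Items with dot before 'e', with the dot advanced:
  [A → . e e F] → [A → e . e F]
Closure adds nothing (no advanced item has the dot before a non-terminal).

GOTO = { [A → e . e F] }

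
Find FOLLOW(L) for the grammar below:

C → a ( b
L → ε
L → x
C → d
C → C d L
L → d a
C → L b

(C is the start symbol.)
{ $, 'b', 'd' }

In C → C d L: L is at the end, add FOLLOW(C)
In C → L b: L is followed by b, add FIRST(b) \ {ε} = { 'b' }

The FOLLOW sets referred to above (computed the same way, to a fixed point):
  FOLLOW(C) = { $, 'd' }

Taking the union: FOLLOW(L) = { $, 'b', 'd' }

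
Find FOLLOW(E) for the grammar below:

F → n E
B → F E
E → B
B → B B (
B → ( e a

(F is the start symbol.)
{ $, '(', 'n' }

To compute FOLLOW(E), find every occurrence of E on a right-hand side N → α E β: add FIRST(β) \ {ε}, and if β is empty or nullable also add FOLLOW(N). Iterate to a fixed point.

In F → n E: E is at the end, add FOLLOW(F)
In B → F E: E is at the end, add FOLLOW(B)

The FOLLOW sets referred to above (computed the same way, to a fixed point):
  FOLLOW(F) = { $, '(', 'n' }
  FOLLOW(B) = { $, '(', 'n' }

Taking the union: FOLLOW(E) = { $, '(', 'n' }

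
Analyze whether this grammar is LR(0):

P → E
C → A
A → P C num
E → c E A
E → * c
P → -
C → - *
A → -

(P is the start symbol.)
Augment with P' → P and build the canonical LR(0) collection (I0 = CLOSURE({[P' → . P]}), then GOTO on every symbol after a dot until no new states appear). It has 16 states:
  I0: { [E → . * c], [E → . c E A], [P → . -], [P → . E], [P' → . P] }  — shift
  I1: { [E → * . c] }  — shift
  I2: { [P → - .] }  — reduce
  I3: { [P → E .] }  — reduce
  I4: { [P' → P .] }  — accept
  I5: { [E → . * c], [E → . c E A], [E → c . E A] }  — shift
  I6: { [A → . -], [A → . P C num], [E → . * c], [E → . c E A], [E → c E . A], [P → . -], [P → . E] }  — shift
  I7: { [A → - .], [P → - .] }  — 2 reduces
  I8: { [E → c E A .] }  — reduce
  I9: { [A → . -], [A → . P C num], [A → P . C num], [C → . - *], [C → . A], [E → . * c], [E → . c E A], [P → . -], [P → . E] }  — shift
  I10: { [A → - .], [C → - . *], [P → - .] }  — shift, 2 reduces
  I11: { [C → A .] }  — reduce
  I12: { [A → P C . num] }  — shift
  I13: { [A → P C num .] }  — reduce
  I14: { [C → - * .] }  — reduce
  I15: { [E → * c .] }  — reduce

Conflict in state I7:
  Reduce-reduce conflict: [A → - .] and [P → - .]
So the grammar is NOT LR(0).

Answer: No. Reduce-reduce conflict: [A → - .] and [P → - .]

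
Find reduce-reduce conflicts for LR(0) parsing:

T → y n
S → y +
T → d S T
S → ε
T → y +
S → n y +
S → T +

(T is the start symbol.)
A reduce-reduce conflict occurs when an LR(0) state has two complete items [A → α .] and [B → β .] — both call for a reduction, and with no lookahead the parser cannot choose between them.

Augment with T' → T and build the canonical LR(0) collection (I0 = CLOSURE({[T' → . T]}), then GOTO on every symbol after a dot until no new states appear). It has 15 states:
  I0: { [T → . d S T], [T → . y +], [T → . y n], [T' → . T] }  — shift
  I1: { [T' → T .] }  — accept
  I2: { [S → . T +], [S → . n y +], [S → . y +], [S → .], [T → . d S T], [T → . y +], [T → . y n], [T → d . S T] }  — shift, reduce
  I3: { [T → y . +], [T → y . n] }  — shift
  I4: { [T → y + .] }  — reduce
  I5: { [T → y n .] }  — reduce
  I6: { [T → . d S T], [T → . y +], [T → . y n], [T → d S . T] }  — shift
  I7: { [S → T . +] }  — shift
  I8: { [S → n . y +] }  — shift
  I9: { [S → y . +], [T → y . +], [T → y . n] }  — shift
  I10: { [S → y + .], [T → y + .] }  — 2 reduces
  I11: { [S → n y . +] }  — shift
  I12: { [S → n y + .] }  — reduce
  I13: { [S → T + .] }  — reduce
  I14: { [T → d S T .] }  — reduce

I10 contains complete items [S → y + .], [T → y + .] — reduce-reduce conflict.

Answer: Yes — I10: [S → y + .] vs [T → y + .]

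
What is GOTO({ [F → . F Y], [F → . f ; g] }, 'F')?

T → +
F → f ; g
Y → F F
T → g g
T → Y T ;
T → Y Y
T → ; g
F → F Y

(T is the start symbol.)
{ [F → . F Y], [F → . f ; g], [F → F . Y], [Y → . F F] }

GOTO(I, 'F') = CLOSURE({ [A → αX.β] : [A → α.Xβ] ∈ I, X = 'F' })

Items with dot before 'F', with the dot advanced:
  [F → . F Y] → [F → F . Y]
Closure of the advanced items:
  [F → F . Y] has the dot before Y: add [Y → . F F]
  [Y → . F F] has the dot before F: add [F → . f ; g], [F → . F Y]

GOTO = { [F → . F Y], [F → . f ; g], [F → F . Y], [Y → . F F] }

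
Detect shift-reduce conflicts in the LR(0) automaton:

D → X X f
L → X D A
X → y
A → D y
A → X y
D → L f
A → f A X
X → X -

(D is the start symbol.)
Yes — I14: [A → f A X .] vs [X → X . -]

A shift-reduce conflict occurs when an LR(0) state has both:
  - a complete (reduce) item [A → α .] (dot at the end), and
  - a shift item [B → β . c γ] (dot before a terminal).

Augment with D' → D and build the canonical LR(0) collection (I0 = CLOSURE({[D' → . D]}), then GOTO on every symbol after a dot until no new states appear). It has 18 states:
  I0: { [D → . L f], [D → . X X f], [D' → . D], [L → . X D A], [X → . X -], [X → . y] }  — shift
  I1: { [D' → D .] }  — accept
  I2: { [D → L . f] }  — shift
  I3: { [D → . L f], [D → . X X f], [D → X . X f], [L → . X D A], [L → X . D A], [X → . X -], [X → . y], [X → X . -] }  — shift
  I4: { [X → y .] }  — reduce
  I5: { [X → X - .] }  — reduce
  I6: { [A → . D y], [A → . X y], [A → . f A X], [D → . L f], [D → . X X f], [L → . X D A], [L → X D . A], [X → . X -], [X → . y] }  — shift
  I7: { [D → . L f], [D → . X X f], [D → X . X f], [D → X X . f], [L → . X D A], [L → X . D A], [X → . X -], [X → . y], [X → X . -] }  — shift
  I8: { [D → X X f .] }  — reduce
  I9: { [L → X D A .] }  — reduce
  I10: { [A → D . y] }  — shift
  I11: { [A → X . y], [D → . L f], [D → . X X f], [D → X . X f], [L → . X D A], [L → X . D A], [X → . X -], [X → . y], [X → X . -] }  — shift
  I12: { [A → . D y], [A → . X y], [A → . f A X], [A → f . A X], [D → . L f], [D → . X X f], [L → . X D A], [X → . X -], [X → . y] }  — shift
  I13: { [A → f A . X], [X → . X -], [X → . y] }  — shift
  I14: { [A → f A X .], [X → X . -] }  — shift, reduce
  I15: { [A → X y .], [X → y .] }  — 2 reduces
  I16: { [A → D y .] }  — reduce
  I17: { [D → L f .] }  — reduce

I14 contains reduce item [A → f A X .] and shift item [X → X . -] — shift-reduce conflict.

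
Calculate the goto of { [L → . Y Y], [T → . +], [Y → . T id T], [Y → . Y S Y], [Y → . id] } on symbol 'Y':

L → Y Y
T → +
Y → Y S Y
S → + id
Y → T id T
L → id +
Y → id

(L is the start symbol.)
GOTO(I, 'Y') = CLOSURE({ [A → αX.β] : [A → α.Xβ] ∈ I, X = 'Y' })

Items with dot before 'Y', with the dot advanced:
  [L → . Y Y] → [L → Y . Y]
  [Y → . Y S Y] → [Y → Y . S Y]
Closure of the advanced items:
  [L → Y . Y] has the dot before Y: add [Y → . Y S Y], [Y → . T id T], [Y → . id]
  [Y → Y . S Y] has the dot before S: add [S → . + id]
  [Y → . T id T] has the dot before T: add [T → . +]

GOTO = { [L → Y . Y], [S → . + id], [T → . +], [Y → . T id T], [Y → . Y S Y], [Y → . id], [Y → Y . S Y] }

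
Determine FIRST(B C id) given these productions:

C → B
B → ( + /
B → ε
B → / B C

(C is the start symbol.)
FIRST sets of the non-terminals involved (from the grammar, by fixed-point iteration):
  FIRST(B) = { '(', '/', ε }
  FIRST(C) = { '(', '/', ε }

To compute FIRST(B C id), process the symbols left to right:
Symbol B is a non-terminal. Add FIRST(B) \ {ε} = { '(', '/' }
B is nullable (ε ∈ FIRST(B)), continue to the next symbol.
Symbol C is a non-terminal. Add FIRST(C) \ {ε} = { '(', '/' }
C is nullable (ε ∈ FIRST(C)), continue to the next symbol.
Symbol id is a terminal. Add 'id' and stop.
FIRST(B C id) = { '(', '/', 'id' }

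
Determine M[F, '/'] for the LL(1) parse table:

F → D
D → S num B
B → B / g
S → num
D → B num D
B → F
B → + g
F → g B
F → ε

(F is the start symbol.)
To find M[F, '/'], we find productions for F where '/' is in the predict set (PREDICT(N → α) = (FIRST(α) \ {ε}) ∪ (FOLLOW(N) if α ⇒* ε)).

Relevant sets:
  FIRST(D) = { '+', '/', 'g', 'num' }
  FOLLOW(F) = { $, '/', 'num' }

F → D: PREDICT = { '+', '/', 'g', 'num' }
  '/' is in predict set, so this production goes in M[F, '/']
F → g B: PREDICT = { 'g' }
F → ε: PREDICT = { $, '/', 'num' }
  '/' is in predict set, so this production goes in M[F, '/']

M[F, '/'] = F → D, F → ε  (a multiply-defined cell — the grammar is not LL(1))

Answer: F → D, F → ε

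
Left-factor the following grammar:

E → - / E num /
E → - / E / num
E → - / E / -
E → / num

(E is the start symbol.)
E → - / E E'
E' → num /
E' → / E''
E'' → num
E'' → -
E → / num

Left-factoring transforms A → αβ₁ | αβ₂ into A → αA' and A' → β₁ | β₂
(α is the longest common prefix among the alternatives). Repeat until
no nonterminal has two alternatives with a common prefix.

Round 1: E has alternatives sharing prefix '- / E'. Introduce E': E → - / E E'
  Add: E' → num /
  Add: E' → / num
  Add: E' → / -

Round 2: E' has alternatives sharing prefix '/'. Introduce E'': E' → / E''
  Add: E'' → num
  Add: E'' → -

No remaining common prefixes — done.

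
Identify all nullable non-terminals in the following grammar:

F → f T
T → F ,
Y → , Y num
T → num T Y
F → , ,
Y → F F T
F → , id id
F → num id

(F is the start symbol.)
A non-terminal is nullable if it can derive ε (the empty string): either it has an ε-production, or it has a production whose right-hand side consists entirely of nullable non-terminals.

There are no ε-productions, so no non-terminal can derive ε.
No non-terminals are nullable.

Answer: None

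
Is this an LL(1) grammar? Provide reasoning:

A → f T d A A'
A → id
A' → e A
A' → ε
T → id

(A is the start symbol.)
A grammar is LL(1) if for each non-terminal N with multiple productions, the predict sets of those productions are pairwise disjoint, where PREDICT(N → α) = (FIRST(α) \ {ε}) ∪ (FOLLOW(N) if α ⇒* ε).

Relevant sets:
  FOLLOW(A') = { $, 'e' }

For A:
  PREDICT(A → f T d A A') = { 'f' }
  PREDICT(A → id) = { 'id' }
For A':
  PREDICT(A' → e A) = { 'e' }
  PREDICT(A' → ε) = { $, 'e' }
T has a single production, so nothing to check there.

Conflict found: Predict set conflict for A': { 'e' }
The grammar is NOT LL(1).

Answer: No. Predict set conflict for A': { 'e' }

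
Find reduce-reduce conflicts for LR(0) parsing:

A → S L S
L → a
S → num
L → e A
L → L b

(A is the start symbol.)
Augment with A' → A and build the canonical LR(0) collection (I0 = CLOSURE({[A' → . A]}), then GOTO on every symbol after a dot until no new states appear). It has 10 states:
  I0: { [A → . S L S], [A' → . A], [S → . num] }  — shift
  I1: { [A' → A .] }  — accept
  I2: { [A → S . L S], [L → . L b], [L → . a], [L → . e A] }  — shift
  I3: { [S → num .] }  — reduce
  I4: { [A → S L . S], [L → L . b], [S → . num] }  — shift
  I5: { [L → a .] }  — reduce
  I6: { [A → . S L S], [L → e . A], [S → . num] }  — shift
  I7: { [L → e A .] }  — reduce
  I8: { [A → S L S .] }  — reduce
  I9: { [L → L b .] }  — reduce

No state contains more than one complete item.

Answer: No reduce-reduce conflicts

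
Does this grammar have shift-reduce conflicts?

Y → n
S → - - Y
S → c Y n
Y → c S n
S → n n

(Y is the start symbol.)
No shift-reduce conflicts

A shift-reduce conflict occurs when an LR(0) state has both:
  - a complete (reduce) item [A → α .] (dot at the end), and
  - a shift item [B → β . c γ] (dot before a terminal).

Augment with Y' → Y and build the canonical LR(0) collection (I0 = CLOSURE({[Y' → . Y]}), then GOTO on every symbol after a dot until no new states appear). It has 14 states:
  I0: { [Y → . c S n], [Y → . n], [Y' → . Y] }  — shift
  I1: { [Y' → Y .] }  — accept
  I2: { [S → . - - Y], [S → . c Y n], [S → . n n], [Y → c . S n] }  — shift
  I3: { [Y → n .] }  — reduce
  I4: { [S → - . - Y] }  — shift
  I5: { [Y → c S . n] }  — shift
  I6: { [S → c . Y n], [Y → . c S n], [Y → . n] }  — shift
  I7: { [S → n . n] }  — shift
  I8: { [S → n n .] }  — reduce
  I9: { [S → c Y . n] }  — shift
  I10: { [S → c Y n .] }  — reduce
  I11: { [Y → c S n .] }  — reduce
  I12: { [S → - - . Y], [Y → . c S n], [Y → . n] }  — shift
  I13: { [S → - - Y .] }  — reduce

No state contains both a complete item and a shift item.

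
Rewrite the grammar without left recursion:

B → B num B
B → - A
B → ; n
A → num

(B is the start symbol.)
B is directly left-recursive. The standard transformation for
  A → A α₁ | ... | A α_m | β₁ | ... | β_n
is
  A  → β₁ A' | ... | β_n A'
  A' → α₁ A' | ... | α_m A' | ε

B → - A becomes B → - A B'
B → ; n becomes B → ; n B'
B → B num B becomes B' → num B B'
Add B' → ε

Productions for other non-terminals are unchanged:
  A → num

Resulting grammar:
B → - A B'
B → ; n B'
B' → num B B'
B' → ε
A → num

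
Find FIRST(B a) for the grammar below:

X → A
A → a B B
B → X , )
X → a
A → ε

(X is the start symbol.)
FIRST sets of the non-terminals involved (from the grammar, by fixed-point iteration):
  FIRST(B) = { ',', 'a' }

To compute FIRST(B a), process the symbols left to right:
Symbol B is a non-terminal. Add FIRST(B) \ {ε} = { ',', 'a' }
B is not nullable (ε ∉ FIRST(B)), so stop here.
FIRST(B a) = { ',', 'a' }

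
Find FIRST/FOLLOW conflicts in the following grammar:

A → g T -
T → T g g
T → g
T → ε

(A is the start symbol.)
Nullable non-terminals: T.
FIRST sets used below: FIRST(T) = { 'g', ε }

T: nullable alternative(s) T → ε; FOLLOW(T) = { '-', 'g' }
  T → T g g: FIRST \ {ε} = { 'g' } — overlaps FOLLOW(T) on { 'g' }: CONFLICT
  T → g: FIRST \ {ε} = { 'g' } — overlaps FOLLOW(T) on { 'g' }: CONFLICT
  T → ε: FIRST \ {ε} = { } — this is the only nullable alternative, skip

A has no nullable alternative, so no FIRST/FOLLOW check is needed there.

So the grammar has 2 FIRST/FOLLOW conflicts (marked CONFLICT above).

Answer: Yes. T → T g g with FOLLOW(T) on { 'g' }; T → g with FOLLOW(T) on { 'g' }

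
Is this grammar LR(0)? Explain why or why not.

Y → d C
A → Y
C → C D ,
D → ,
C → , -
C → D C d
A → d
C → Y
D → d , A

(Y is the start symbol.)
Augment with Y' → Y and build the canonical LR(0) collection (I0 = CLOSURE({[Y' → . Y]}), then GOTO on every symbol after a dot until no new states appear). It has 20 states:
  I0: { [Y → . d C], [Y' → . Y] }  — shift
  I1: { [Y' → Y .] }  — accept
  I2: { [C → . , -], [C → . C D ,], [C → . D C d], [C → . Y], [D → . ,], [D → . d , A], [Y → . d C], [Y → d . C] }  — shift
  I3: { [C → , . -], [D → , .] }  — shift, reduce
  I4: { [C → C . D ,], [D → . ,], [D → . d , A], [Y → d C .] }  — shift, reduce
  I5: { [C → . , -], [C → . C D ,], [C → . D C d], [C → . Y], [C → D . C d], [D → . ,], [D → . d , A], [Y → . d C] }  — shift
  I6: { [C → Y .] }  — reduce
  I7: { [C → . , -], [C → . C D ,], [C → . D C d], [C → . Y], [D → . ,], [D → . d , A], [D → d . , A], [Y → . d C], [Y → d . C] }  — shift
  I8: { [A → . Y], [A → . d], [C → , . -], [D → , .], [D → d , . A], [Y → . d C] }  — shift, reduce
  I9: { [C → , - .] }  — reduce
  I10: { [D → d , A .] }  — reduce
  I11: { [A → Y .] }  — reduce
  I12: { [A → d .], [C → . , -], [C → . C D ,], [C → . D C d], [C → . Y], [D → . ,], [D → . d , A], [Y → . d C], [Y → d . C] }  — shift, reduce
  I13: { [C → C . D ,], [C → D C . d], [D → . ,], [D → . d , A] }  — shift
  I14: { [D → , .] }  — reduce
  I15: { [C → C D . ,] }  — shift
  I16: { [C → D C d .], [D → d . , A] }  — shift, reduce
  I17: { [A → . Y], [A → . d], [D → d , . A], [Y → . d C] }  — shift
  I18: { [C → C D , .] }  — reduce
  I19: { [D → d . , A] }  — shift

Conflict in state I3:
  Shift-reduce conflict between [D → , .] and [C → , . -]
So the grammar is NOT LR(0).

Answer: No. Shift-reduce conflict between [D → , .] and [C → , . -]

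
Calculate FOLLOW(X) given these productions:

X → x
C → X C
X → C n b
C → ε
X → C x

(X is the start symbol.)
{ $, 'n', 'x' }

To compute FOLLOW(X), find every occurrence of X on a right-hand side N → α X β: add FIRST(β) \ {ε}, and if β is empty or nullable also add FOLLOW(N). Iterate to a fixed point.

X is the start symbol, so $ ∈ FOLLOW(X).
In C → X C: X is followed by C, add FIRST(C) \ {ε} = { 'n', 'x' }
  C is nullable, so also add FOLLOW(C)

The FOLLOW sets referred to above (computed the same way, to a fixed point):
  FOLLOW(C) = { 'n', 'x' }

Taking the union: FOLLOW(X) = { $, 'n', 'x' }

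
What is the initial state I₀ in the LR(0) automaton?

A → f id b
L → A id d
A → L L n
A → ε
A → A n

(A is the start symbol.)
First, augment the grammar with A' → A
I₀ = CLOSURE({ [A' → . A] }):
  [A' → . A] has the dot before A: add [A → . f id b], [A → . L L n], [A → .], [A → . A n]
  [A → . L L n] has the dot before L: add [L → . A id d]
No further items can be added.

I₀ = { [A → . A n], [A → . L L n], [A → . f id b], [A → .], [A' → . A], [L → . A id d] }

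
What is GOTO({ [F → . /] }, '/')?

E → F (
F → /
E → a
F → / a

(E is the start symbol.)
{ [F → / .] }

GOTO(I, '/') = CLOSURE({ [A → αX.β] : [A → α.Xβ] ∈ I, X = '/' })

Items with dot before '/', with the dot advanced:
  [F → . /] → [F → / .]
Closure adds nothing (no advanced item has the dot before a non-terminal).

GOTO = { [F → / .] }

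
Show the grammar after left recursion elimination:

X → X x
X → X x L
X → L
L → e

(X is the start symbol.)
X is directly left-recursive. The standard transformation for
  A → A α₁ | ... | A α_m | β₁ | ... | β_n
is
  A  → β₁ A' | ... | β_n A'
  A' → α₁ A' | ... | α_m A' | ε

X → L becomes X → L X'
X → X x becomes X' → x X'
X → X x L becomes X' → x L X'
Add X' → ε

Productions for other non-terminals are unchanged:
  L → e

Resulting grammar:
X → L X'
X' → x X'
X' → x L X'
X' → ε
L → e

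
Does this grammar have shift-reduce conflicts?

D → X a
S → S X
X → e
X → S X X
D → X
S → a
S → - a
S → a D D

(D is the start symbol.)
Yes — I4: [D → X .] vs [D → X . a]; I5: [S → a .] vs [S → . - a]; I10: [S → S X .] vs [S → . - a]

A shift-reduce conflict occurs when an LR(0) state has both:
  - a complete (reduce) item [A → α .] (dot at the end), and
  - a shift item [B → β . c γ] (dot before a terminal).

Augment with D' → D and build the canonical LR(0) collection (I0 = CLOSURE({[D' → . D]}), then GOTO on every symbol after a dot until no new states appear). It has 13 states:
  I0: { [D → . X a], [D → . X], [D' → . D], [S → . - a], [S → . S X], [S → . a D D], [S → . a], [X → . S X X], [X → . e] }  — shift
  I1: { [S → - . a] }  — shift
  I2: { [D' → D .] }  — accept
  I3: { [S → . - a], [S → . S X], [S → . a D D], [S → . a], [S → S . X], [X → . S X X], [X → . e], [X → S . X X] }  — shift
  I4: { [D → X . a], [D → X .] }  — shift, reduce
  I5: { [D → . X a], [D → . X], [S → . - a], [S → . S X], [S → . a D D], [S → . a], [S → a . D D], [S → a .], [X → . S X X], [X → . e] }  — shift, reduce
  I6: { [X → e .] }  — reduce
  I7: { [D → . X a], [D → . X], [S → . - a], [S → . S X], [S → . a D D], [S → . a], [S → a D . D], [X → . S X X], [X → . e] }  — shift
  I8: { [S → a D D .] }  — reduce
  I9: { [D → X a .] }  — reduce
  I10: { [S → . - a], [S → . S X], [S → . a D D], [S → . a], [S → S X .], [X → . S X X], [X → . e], [X → S X . X] }  — shift, reduce
  I11: { [X → S X X .] }  — reduce
  I12: { [S → - a .] }  — reduce

I4 contains reduce item [D → X .] and shift item [D → X . a] — shift-reduce conflict.
I5 contains reduce item [S → a .] and shift items [S → . - a], [S → . a], [S → . a D D], [X → . e] — shift-reduce conflict.
I10 contains reduce item [S → S X .] and shift items [S → . - a], [S → . a], [S → . a D D], [X → . e] — shift-reduce conflict.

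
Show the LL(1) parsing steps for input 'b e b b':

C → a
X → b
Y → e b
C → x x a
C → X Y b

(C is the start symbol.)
Stack is shown with the top on the left.

Stack    Input      Action
--------------------------
C $      b e b b $  output C → X Y b
X Y b $  b e b b $  output X → b
b Y b $  b e b b $  match 'b'
Y b $    e b b $    output Y → e b
e b b $  e b b $    match 'e'
b b $    b b $      match 'b'
b $      b $        match 'b'
$        $          accept

The string is accepted.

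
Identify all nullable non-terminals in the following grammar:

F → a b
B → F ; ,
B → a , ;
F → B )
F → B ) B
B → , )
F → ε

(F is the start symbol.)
A non-terminal is nullable if it can derive ε (the empty string): either it has an ε-production, or it has a production whose right-hand side consists entirely of nullable non-terminals.

ε-productions: F → ε
So F is immediately nullable.
No further non-terminal can be added: every production for the remaining non-terminals contains a terminal or a non-nullable non-terminal.
Nullable = { 'F' }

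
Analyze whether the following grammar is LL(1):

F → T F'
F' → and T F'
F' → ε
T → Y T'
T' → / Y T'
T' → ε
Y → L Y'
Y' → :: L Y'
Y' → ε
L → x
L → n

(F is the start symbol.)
Relevant sets:
  FOLLOW(F') = { $ }
  FOLLOW(T') = { $, 'and' }
  FOLLOW(Y') = { $, '/', 'and' }

For F':
  PREDICT(F' → and T F') = { 'and' }
  PREDICT(F' → ε) = { $ }
For T':
  PREDICT(T' → '/' Y T') = { '/' }
  PREDICT(T' → ε) = { $, 'and' }
For Y':
  PREDICT(Y' → :: L Y') = { '::' }
  PREDICT(Y' → ε) = { $, '/', 'and' }
For L:
  PREDICT(L → x) = { 'x' }
  PREDICT(L → n) = { 'n' }
F, T, Y have a single production, so nothing to check there.

All predict sets are disjoint. The grammar IS LL(1).

Answer: Yes, the grammar is LL(1).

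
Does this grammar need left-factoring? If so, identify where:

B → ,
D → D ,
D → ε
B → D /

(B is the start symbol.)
No, left-factoring is not needed

Left-factoring is needed when two productions for the same non-terminal
share a common prefix on the right-hand side.

Productions for B:
  B → ,
  B → D /
Productions for D:
  D → D ,
  D → ε

No common prefixes found.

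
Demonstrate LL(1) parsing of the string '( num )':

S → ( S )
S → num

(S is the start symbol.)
Stack is shown with the top on the left.

Stack    Input      Action
--------------------------
S $      ( num ) $  output S → ( S )
( S ) $  ( num ) $  match '('
S ) $    num ) $    output S → num
num ) $  num ) $    match 'num'
) $      ) $        match ')'
$        $          accept

The string is accepted.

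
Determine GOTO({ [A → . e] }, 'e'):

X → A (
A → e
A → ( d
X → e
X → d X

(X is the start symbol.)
GOTO(I, 'e') = CLOSURE({ [A → αX.β] : [A → α.Xβ] ∈ I, X = 'e' })

Items with dot before 'e', with the dot advanced:
  [A → . e] → [A → e .]
Closure adds nothing (no advanced item has the dot before a non-terminal).

GOTO = { [A → e .] }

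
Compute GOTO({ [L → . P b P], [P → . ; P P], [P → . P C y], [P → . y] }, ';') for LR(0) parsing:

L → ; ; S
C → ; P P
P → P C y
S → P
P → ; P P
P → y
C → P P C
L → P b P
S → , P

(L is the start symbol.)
GOTO(I, ';') = CLOSURE({ [A → αX.β] : [A → α.Xβ] ∈ I, X = ';' })

Items with dot before ';', with the dot advanced:
  [P → . ; P P] → [P → ; . P P]
Closure of the advanced items:
  [P → ; . P P] has the dot before P: add [P → . P C y], [P → . ; P P], [P → . y]

GOTO = { [P → . ; P P], [P → . P C y], [P → . y], [P → ; . P P] }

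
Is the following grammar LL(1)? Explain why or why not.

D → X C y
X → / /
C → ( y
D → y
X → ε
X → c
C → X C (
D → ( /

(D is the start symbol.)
No. Predict set conflict for D: { '(' }

A grammar is LL(1) if for each non-terminal N with multiple productions, the predict sets of those productions are pairwise disjoint, where PREDICT(N → α) = (FIRST(α) \ {ε}) ∪ (FOLLOW(N) if α ⇒* ε).

Relevant sets:
  FIRST(X) = { '/', 'c', ε }
  FIRST(C) = { '(', '/', 'c' }
  FOLLOW(X) = { '(', '/', 'c' }

For D:
  PREDICT(D → X C y) = { '(', '/', 'c' }
  PREDICT(D → y) = { 'y' }
  PREDICT(D → '(' '/') = { '(' }
For X:
  PREDICT(X → '/' '/') = { '/' }
  PREDICT(X → ε) = { '(', '/', 'c' }
  PREDICT(X → c) = { 'c' }
For C:
  PREDICT(C → '(' y) = { '(' }
  PREDICT(C → X C '(') = { '(', '/', 'c' }

Conflict found: Predict set conflict for D: { '(' }
The grammar is NOT LL(1).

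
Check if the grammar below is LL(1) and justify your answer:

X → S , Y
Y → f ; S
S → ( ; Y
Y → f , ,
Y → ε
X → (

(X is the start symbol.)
A grammar is LL(1) if for each non-terminal N with multiple productions, the predict sets of those productions are pairwise disjoint, where PREDICT(N → α) = (FIRST(α) \ {ε}) ∪ (FOLLOW(N) if α ⇒* ε).

Relevant sets:
  FIRST(S) = { '(' }
  FOLLOW(Y) = { $, ',' }

For X:
  PREDICT(X → S ',' Y) = { '(' }
  PREDICT(X → '(') = { '(' }
For Y:
  PREDICT(Y → f ';' S) = { 'f' }
  PREDICT(Y → f ',' ',') = { 'f' }
  PREDICT(Y → ε) = { $, ',' }
S has a single production, so nothing to check there.

Conflict found: Predict set conflict for X: { '(' }
The grammar is NOT LL(1).

Answer: No. Predict set conflict for X: { '(' }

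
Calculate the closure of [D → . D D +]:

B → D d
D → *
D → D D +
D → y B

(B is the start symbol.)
To compute CLOSURE, for each item [A → α.Bβ] where B is a non-terminal, add [B → .γ] for all productions B → γ; repeat for the newly added items until nothing changes.

Start with: [D → . D D +]
  [D → . D D +] has the dot before D: add [D → . *], [D → . y B]
No further items can be added.

CLOSURE = { [D → . *], [D → . D D +], [D → . y B] }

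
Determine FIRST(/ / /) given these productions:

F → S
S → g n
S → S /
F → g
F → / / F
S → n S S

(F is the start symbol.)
{ '/' }

To compute FIRST(/ / /), process the symbols left to right:
Symbol / is a terminal. Add '/' and stop.
FIRST(/ / /) = { '/' }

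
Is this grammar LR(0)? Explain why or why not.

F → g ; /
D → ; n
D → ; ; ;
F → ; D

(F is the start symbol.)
A grammar is LR(0) if no state in the canonical LR(0) collection has:
  - both a shift item (dot before a terminal) and a complete item (shift-reduce conflict), or
  - two or more complete items (reduce-reduce conflict; the accept item [F' → F .] counts as a complete item here).

Augment with F' → F and build the canonical LR(0) collection (I0 = CLOSURE({[F' → . F]}), then GOTO on every symbol after a dot until no new states appear). It has 11 states:
  I0: { [F → . ; D], [F → . g ; /], [F' → . F] }  — shift
  I1: { [D → . ; ; ;], [D → . ; n], [F → ; . D] }  — shift
  I2: { [F' → F .] }  — accept
  I3: { [F → g . ; /] }  — shift
  I4: { [F → g ; . /] }  — shift
  I5: { [F → g ; / .] }  — reduce
  I6: { [D → ; . ; ;], [D → ; . n] }  — shift
  I7: { [F → ; D .] }  — reduce
  I8: { [D → ; ; . ;] }  — shift
  I9: { [D → ; n .] }  — reduce
  I10: { [D → ; ; ; .] }  — reduce

Every state is either a pure shift/goto state or contains exactly one complete item and nothing to shift — no conflicts. The grammar is LR(0).

Answer: Yes, the grammar is LR(0)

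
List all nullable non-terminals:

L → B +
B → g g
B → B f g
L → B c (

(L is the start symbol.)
None

There are no ε-productions, so no non-terminal can derive ε.
No non-terminals are nullable.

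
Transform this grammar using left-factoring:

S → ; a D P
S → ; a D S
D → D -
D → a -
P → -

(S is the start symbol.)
S → ; a D S'
S' → P
S' → S
D → D -
D → a -
P → -

Left-factoring transforms A → αβ₁ | αβ₂ into A → αA' and A' → β₁ | β₂
(α is the longest common prefix among the alternatives). Repeat until
no nonterminal has two alternatives with a common prefix.

Round 1: S has alternatives sharing prefix '; a D'. Introduce S': S → ; a D S'
  Add: S' → P
  Add: S' → S

No remaining common prefixes — done.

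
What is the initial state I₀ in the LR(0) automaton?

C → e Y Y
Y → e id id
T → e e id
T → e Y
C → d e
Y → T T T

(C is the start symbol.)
{ [C → . d e], [C → . e Y Y], [C' → . C] }

First, augment the grammar with C' → C
I₀ = CLOSURE({ [C' → . C] }):
  [C' → . C] has the dot before C: add [C → . e Y Y], [C → . d e]
No further items can be added.

I₀ = { [C → . d e], [C → . e Y Y], [C' → . C] }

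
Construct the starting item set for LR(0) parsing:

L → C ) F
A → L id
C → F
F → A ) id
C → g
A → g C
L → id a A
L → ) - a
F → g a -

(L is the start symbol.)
{ [A → . L id], [A → . g C], [C → . F], [C → . g], [F → . A ) id], [F → . g a -], [L → . ) - a], [L → . C ) F], [L → . id a A], [L' → . L] }

First, augment the grammar with L' → L
I₀ = CLOSURE({ [L' → . L] }):
  [L' → . L] has the dot before L: add [L → . C ) F], [L → . id a A], [L → . ) - a]
  [L → . C ) F] has the dot before C: add [C → . F], [C → . g]
  [C → . F] has the dot before F: add [F → . A ) id], [F → . g a -]
  [F → . A ) id] has the dot before A: add [A → . L id], [A → . g C]
No further items can be added.

I₀ = { [A → . L id], [A → . g C], [C → . F], [C → . g], [F → . A ) id], [F → . g a -], [L → . ) - a], [L → . C ) F], [L → . id a A], [L' → . L] }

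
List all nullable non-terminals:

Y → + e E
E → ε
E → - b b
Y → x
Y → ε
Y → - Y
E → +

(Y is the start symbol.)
A non-terminal is nullable if it can derive ε (the empty string): either it has an ε-production, or it has a production whose right-hand side consists entirely of nullable non-terminals.

ε-productions: E → ε, Y → ε
So E, Y are immediately nullable.
Every non-terminal is now nullable.
Nullable = { 'E', 'Y' }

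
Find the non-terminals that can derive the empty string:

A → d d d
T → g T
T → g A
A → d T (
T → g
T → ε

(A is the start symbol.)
{ 'T' }

A non-terminal is nullable if it can derive ε (the empty string): either it has an ε-production, or it has a production whose right-hand side consists entirely of nullable non-terminals.

ε-productions: T → ε
So T is immediately nullable.
No further non-terminal can be added: every production for the remaining non-terminals contains a terminal or a non-nullable non-terminal.
Nullable = { 'T' }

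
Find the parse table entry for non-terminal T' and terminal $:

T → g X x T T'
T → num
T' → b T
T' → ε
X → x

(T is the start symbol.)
To find M[T', $], we find productions for T' where $ is in the predict set (PREDICT(N → α) = (FIRST(α) \ {ε}) ∪ (FOLLOW(N) if α ⇒* ε)).

Relevant sets:
  FOLLOW(T') = { $, 'b' }

T' → b T: PREDICT = { 'b' }
T' → ε: PREDICT = { $, 'b' }
  $ is in predict set, so this production goes in M[T', $]

M[T', $] = T' → ε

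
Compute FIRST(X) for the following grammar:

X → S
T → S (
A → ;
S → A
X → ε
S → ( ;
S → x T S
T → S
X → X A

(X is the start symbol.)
To compute FIRST(X), examine every production with X on the left-hand side, reading each right-hand side left to right until a non-nullable symbol is reached.

FIRST sets of the other non-terminals involved (by the same procedure, iterated to a fixed point):
  FIRST(S) = { '(', ';', 'x' }
  FIRST(A) = { ';' }

From X → S:
  - S is a non-terminal: add FIRST(S) \ {ε} = { '(', ';', 'x' }
    S is not nullable, so stop
From X → ε:
  - ε-production, so ε ∈ FIRST(X)
From X → X A:
  - X is the symbol being defined: contributes nothing new
    X is nullable, so continue to the next symbol
  - A is a non-terminal: add FIRST(A) \ {ε} = { ';' }
    A is not nullable, so stop

Collecting: FIRST(X) = { '(', ';', 'x', ε }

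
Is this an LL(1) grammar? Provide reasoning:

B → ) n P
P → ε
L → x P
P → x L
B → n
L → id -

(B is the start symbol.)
Yes, the grammar is LL(1).

Relevant sets:
  FOLLOW(P) = { $ }

For B:
  PREDICT(B → ')' n P) = { ')' }
  PREDICT(B → n) = { 'n' }
For P:
  PREDICT(P → ε) = { $ }
  PREDICT(P → x L) = { 'x' }
For L:
  PREDICT(L → x P) = { 'x' }
  PREDICT(L → id '-') = { 'id' }

All predict sets are disjoint. The grammar IS LL(1).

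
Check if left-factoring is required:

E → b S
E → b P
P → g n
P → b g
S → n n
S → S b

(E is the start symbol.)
Yes, E has productions with common prefix 'b'

Left-factoring is needed when two productions for the same non-terminal
share a common prefix on the right-hand side.

Productions for E:
  E → b S
  E → b P
Productions for P:
  P → g n
  P → b g
Productions for S:
  S → n n
  S → S b

Found common prefix 'b' in productions for E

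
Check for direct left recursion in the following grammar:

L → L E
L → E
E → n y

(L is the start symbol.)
L → L E: LEFT RECURSIVE (starts with L)
L → E: starts with E
E → n y: starts with n

The grammar has direct left recursion on: L.

Answer: Yes, L is left-recursive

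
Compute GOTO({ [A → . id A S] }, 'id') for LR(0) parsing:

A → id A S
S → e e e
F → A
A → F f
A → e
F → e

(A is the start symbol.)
GOTO(I, 'id') = CLOSURE({ [A → αX.β] : [A → α.Xβ] ∈ I, X = 'id' })

Items with dot before 'id', with the dot advanced:
  [A → . id A S] → [A → id . A S]
Closure of the advanced items:
  [A → id . A S] has the dot before A: add [A → . id A S], [A → . F f], [A → . e]
  [A → . F f] has the dot before F: add [F → . A], [F → . e]

GOTO = { [A → . F f], [A → . e], [A → . id A S], [A → id . A S], [F → . A], [F → . e] }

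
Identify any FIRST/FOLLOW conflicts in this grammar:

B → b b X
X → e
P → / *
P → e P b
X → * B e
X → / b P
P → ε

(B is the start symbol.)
A FIRST/FOLLOW conflict occurs when a non-terminal N has a nullable alternative N → β (β ⇒* ε) and another alternative N → α with FIRST(α) ∩ FOLLOW(N) ≠ ∅: on such a lookahead the parser cannot decide between expanding α and letting N vanish via β.

Nullable non-terminals: P.

P: nullable alternative(s) P → ε; FOLLOW(P) = { $, 'b', 'e' }
  P → / *: FIRST \ {ε} = { '/' } — disjoint from FOLLOW(P)
  P → e P b: FIRST \ {ε} = { 'e' } — overlaps FOLLOW(P) on { 'e' }: CONFLICT
  P → ε: FIRST \ {ε} = { } — this is the only nullable alternative, skip

B, X have no nullable alternative, so no FIRST/FOLLOW check is needed there.

So the grammar has 1 FIRST/FOLLOW conflict (marked CONFLICT above).

Answer: Yes. P → e P b with FOLLOW(P) on { 'e' }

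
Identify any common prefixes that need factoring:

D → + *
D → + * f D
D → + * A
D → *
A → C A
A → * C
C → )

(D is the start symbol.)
Left-factoring is needed when two productions for the same non-terminal
share a common prefix on the right-hand side.

Productions for D:
  D → + *
  D → + * f D
  D → + * A
  D → *
Productions for A:
  A → C A
  A → * C

Found common prefix '+ *' in productions for D

Answer: Yes, D has productions with common prefix '+ *'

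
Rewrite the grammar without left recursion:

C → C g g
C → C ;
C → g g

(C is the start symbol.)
C → g g C'
C' → g g C'
C' → ; C'
C' → ε

C is directly left-recursive. The standard transformation for
  A → A α₁ | ... | A α_m | β₁ | ... | β_n
is
  A  → β₁ A' | ... | β_n A'
  A' → α₁ A' | ... | α_m A' | ε

C → g g becomes C → g g C'
C → C g g becomes C' → g g C'
C → C ; becomes C' → ; C'
Add C' → ε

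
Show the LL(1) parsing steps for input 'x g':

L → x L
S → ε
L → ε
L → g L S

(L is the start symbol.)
LL(1) parsing maintains a stack (initially the start symbol over $) and the input. At each step: if the stack top is a terminal, match it against the current input token; if it is a non-terminal N, replace it with the RHS of M[N, lookahead] (the unique production whose predict set contains the lookahead).

Stack is shown with the top on the left.

Stack    Input  Action
----------------------
L $      x g $  output L → x L
x L $    x g $  match 'x'
L $      g $    output L → g L S
g L S $  g $    match 'g'
L S $    $      output L → ε
S $      $      output S → ε
$        $      accept

The string is accepted.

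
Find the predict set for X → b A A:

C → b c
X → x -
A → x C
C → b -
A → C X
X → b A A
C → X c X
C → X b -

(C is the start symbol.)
PREDICT(X → b A A) = (FIRST(RHS) \ {ε}) ∪ (FOLLOW(X) if ε ∈ FIRST(RHS), i.e. RHS ⇒* ε)
FIRST(b A A) = { 'b' }
ε ∉ FIRST(b A A), so FOLLOW(X) is not added.
PREDICT(X → b A A) = { 'b' }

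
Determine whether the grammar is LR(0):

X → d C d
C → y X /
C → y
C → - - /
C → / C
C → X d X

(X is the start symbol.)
Augment with X' → X and build the canonical LR(0) collection (I0 = CLOSURE({[X' → . X]}), then GOTO on every symbol after a dot until no new states appear). It has 16 states:
  I0: { [X → . d C d], [X' → . X] }  — shift
  I1: { [X' → X .] }  — accept
  I2: { [C → . - - /], [C → . / C], [C → . X d X], [C → . y X /], [C → . y], [X → . d C d], [X → d . C d] }  — shift
  I3: { [C → - . - /] }  — shift
  I4: { [C → . - - /], [C → . / C], [C → . X d X], [C → . y X /], [C → . y], [C → / . C], [X → . d C d] }  — shift
  I5: { [X → d C . d] }  — shift
  I6: { [C → X . d X] }  — shift
  I7: { [C → y . X /], [C → y .], [X → . d C d] }  — shift, reduce
  I8: { [C → y X . /] }  — shift
  I9: { [C → y X / .] }  — reduce
  I10: { [C → X d . X], [X → . d C d] }  — shift
  I11: { [C → X d X .] }  — reduce
  I12: { [X → d C d .] }  — reduce
  I13: { [C → / C .] }  — reduce
  I14: { [C → - - . /] }  — shift
  I15: { [C → - - / .] }  — reduce

Conflict in state I7:
  Shift-reduce conflict between [C → y .] and [X → . d C d]
So the grammar is NOT LR(0).

Answer: No. Shift-reduce conflict between [C → y .] and [X → . d C d]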